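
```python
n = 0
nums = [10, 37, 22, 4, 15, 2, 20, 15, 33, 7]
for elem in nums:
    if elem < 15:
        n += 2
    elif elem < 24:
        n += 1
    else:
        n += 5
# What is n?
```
Trace:
  n=0
  n=2, elem=10
  n=7, elem=37
  n=8, elem=22
  n=10, elem=4
  n=11, elem=15
  n=13, elem=2
  n=14, elem=20
  n=15, elem=15
  n=20, elem=33
  n=22, elem=7

Final answer: 22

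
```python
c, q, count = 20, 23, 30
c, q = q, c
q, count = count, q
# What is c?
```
Trace:
  c=20, q=23, count=30
  c=23, q=20, count=30
  c=23, q=30, count=20

Final answer: 23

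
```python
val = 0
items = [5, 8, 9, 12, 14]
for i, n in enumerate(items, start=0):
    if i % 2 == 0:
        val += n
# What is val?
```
Trace:
  val=0
  val=5, i=0, n=5
  val=5, i=1, n=8
  val=14, i=2, n=9
  val=14, i=3, n=12
  val=28, i=4, n=14

Final answer: 28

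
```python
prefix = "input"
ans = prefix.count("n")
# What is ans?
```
Trace:
  prefix='input'
  prefix='input', ans=1

Final answer: 1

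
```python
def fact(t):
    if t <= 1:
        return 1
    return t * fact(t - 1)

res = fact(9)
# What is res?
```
Call trace:
fact(t=9)
  fact(t=8)
    fact(t=7)
      fact(t=6)
        fact(t=5)
          fact(t=4)
            fact(t=3)
              fact(t=2)
                fact(t=1)
                -> return 1
              -> return 2
            -> return 6
          -> return 24
        -> return 120
      -> return 720
    -> return 5040
  -> return 40320
-> return 362880

Final answer: 362880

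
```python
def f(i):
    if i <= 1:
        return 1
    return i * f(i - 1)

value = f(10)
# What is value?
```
Call trace:
f(i=10)
  f(i=9)
    f(i=8)
      f(i=7)
        f(i=6)
          f(i=5)
            f(i=4)
              f(i=3)
                f(i=2)
                  f(i=1)
                  -> return 1
                -> return 2
              -> return 6
            -> return 24
          -> return 120
        -> return 720
      -> return 5040
    -> return 40320
  -> return 362880
-> return 3628800

Final answer: 3628800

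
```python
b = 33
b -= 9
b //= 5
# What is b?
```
Trace:
  b=33
  b=24
  b=4

Final answer: 4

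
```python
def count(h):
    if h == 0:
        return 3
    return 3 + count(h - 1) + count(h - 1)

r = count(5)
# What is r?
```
Call trace (a repeated sub-call is expanded the first time; later identical calls just restate its return value):
count(h=5)
  count(h=4)
    count(h=3)
      count(h=2)
        count(h=1)
          count(h=0)
          -> return 3
          count(h=0)
          -> return 3
        -> return 9
        count(h=1) -> return 9  (same call as traced above)
      -> return 21
      count(h=2) -> return 21  (same call as traced above)
    -> return 45
    count(h=3) -> return 45  (same call as traced above)
  -> return 93
  count(h=4) -> return 93  (same call as traced above)
-> return 189

Final answer: 189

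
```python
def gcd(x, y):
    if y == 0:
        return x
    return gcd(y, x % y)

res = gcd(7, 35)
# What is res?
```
Call trace:
gcd(x=7, y=35)
  gcd(x=35, y=7)
    gcd(x=7, y=0)
    -> return 7
  -> return 7
-> return 7

Final answer: 7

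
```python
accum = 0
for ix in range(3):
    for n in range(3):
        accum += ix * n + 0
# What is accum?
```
Trace:
  accum=0
  accum=0, ix=0, n=0
  accum=0, ix=0, n=1
  accum=0, ix=0, n=2
  accum=0, ix=1, n=0
  accum=1, ix=1, n=1
  accum=3, ix=1, n=2
  accum=3, ix=2, n=0
  accum=5, ix=2, n=1
  accum=9, ix=2, n=2

Final answer: 9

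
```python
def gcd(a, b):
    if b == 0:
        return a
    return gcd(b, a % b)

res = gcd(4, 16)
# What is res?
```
Call trace:
gcd(a=4, b=16)
  gcd(a=16, b=4)
    gcd(a=4, b=0)
    -> return 4
  -> return 4
-> return 4

Final answer: 4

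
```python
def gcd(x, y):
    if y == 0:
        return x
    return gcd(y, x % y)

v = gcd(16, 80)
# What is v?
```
Call trace:
gcd(x=16, y=80)
  gcd(x=80, y=16)
    gcd(x=16, y=0)
    -> return 16
  -> return 16
-> return 16

Final answer: 16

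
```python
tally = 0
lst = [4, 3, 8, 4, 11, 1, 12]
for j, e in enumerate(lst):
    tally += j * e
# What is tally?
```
Trace:
  tally=0
  tally=0, j=0, e=4
  tally=3, j=1, e=3
  tally=19, j=2, e=8
  tally=31, j=3, e=4
  tally=75, j=4, e=11
  tally=80, j=5, e=1
  tally=152, j=6, e=12

Final answer: 152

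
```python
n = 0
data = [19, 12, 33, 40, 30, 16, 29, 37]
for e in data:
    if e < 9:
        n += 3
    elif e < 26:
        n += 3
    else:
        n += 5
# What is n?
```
Trace:
  n=0
  n=3, e=19
  n=6, e=12
  n=11, e=33
  n=16, e=40
  n=21, e=30
  n=24, e=16
  n=29, e=29
  n=34, e=37

Final answer: 34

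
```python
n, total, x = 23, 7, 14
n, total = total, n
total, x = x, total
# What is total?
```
Trace:
  n=23, total=7, x=14
  n=7, total=23, x=14
  n=7, total=14, x=23

Final answer: 14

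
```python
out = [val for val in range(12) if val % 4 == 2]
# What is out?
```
Trace:
  val=0
  val=1
  val=2
  val=3
  val=4
  val=5
  val=6
  val=7
  val=8
  val=9
  val=10
  val=11
  out=[2, 6, 10]

Final answer: [2, 6, 10]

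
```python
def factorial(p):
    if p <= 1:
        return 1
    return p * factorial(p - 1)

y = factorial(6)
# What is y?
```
Call trace:
factorial(p=6)
  factorial(p=5)
    factorial(p=4)
      factorial(p=3)
        factorial(p=2)
          factorial(p=1)
          -> return 1
        -> return 2
      -> return 6
    -> return 24
  -> return 120
-> return 720

Final answer: 720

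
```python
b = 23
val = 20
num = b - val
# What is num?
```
Trace:
  b=23
  b=23, val=20
  b=23, val=20, num=3

Final answer: 3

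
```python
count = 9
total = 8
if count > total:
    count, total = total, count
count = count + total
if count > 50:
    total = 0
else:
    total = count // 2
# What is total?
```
Trace:
  count=9
  count=9, total=8
  count=8, total=9
  count=17, total=9
  count=17, total=8

Final answer: 8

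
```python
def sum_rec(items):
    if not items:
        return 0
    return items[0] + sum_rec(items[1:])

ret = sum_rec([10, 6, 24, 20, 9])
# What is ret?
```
Call trace:
sum_rec(items=[10, 6, 24, 20, 9])
  sum_rec(items=[6, 24, 20, 9])
    sum_rec(items=[24, 20, 9])
      sum_rec(items=[20, 9])
        sum_rec(items=[9])
          sum_rec(items=[])
          -> return 0
        -> return 9
      -> return 29
    -> return 53
  -> return 59
-> return 69

Final answer: 69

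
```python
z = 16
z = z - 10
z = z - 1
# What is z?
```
Trace:
  z=16
  z=6
  z=5

Final answer: 5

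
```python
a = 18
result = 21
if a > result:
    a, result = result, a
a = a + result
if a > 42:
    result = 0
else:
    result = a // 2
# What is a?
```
Trace:
  a=18
  a=18, result=21
  a=18, result=21
  a=39, result=21
  a=39, result=19

Final answer: 39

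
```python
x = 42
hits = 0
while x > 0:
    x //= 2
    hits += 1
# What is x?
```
Trace:
  x=42
  x=42, hits=0
  x=21, hits=1
  x=10, hits=2
  x=5, hits=3
  x=2, hits=4
  x=1, hits=5
  x=0, hits=6

Final answer: 0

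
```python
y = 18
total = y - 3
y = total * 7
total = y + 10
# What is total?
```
Trace:
  y=18
  y=18, total=15
  y=105, total=15
  y=105, total=115

Final answer: 115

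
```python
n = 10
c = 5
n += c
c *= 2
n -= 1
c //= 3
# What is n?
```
Trace:
  n=10
  n=10, c=5
  n=15, c=5
  n=15, c=10
  n=14, c=10
  n=14, c=3

Final answer: 14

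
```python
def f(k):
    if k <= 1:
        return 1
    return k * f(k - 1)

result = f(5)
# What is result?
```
Call trace:
f(k=5)
  f(k=4)
    f(k=3)
      f(k=2)
        f(k=1)
        -> return 1
      -> return 2
    -> return 6
  -> return 24
-> return 120

Final answer: 120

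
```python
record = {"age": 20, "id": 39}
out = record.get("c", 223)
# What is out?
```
Trace:
  record={'age': 20, 'id': 39}
  record={'age': 20, 'id': 39}, out=223

Final answer: 223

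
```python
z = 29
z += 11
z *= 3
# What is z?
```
Trace:
  z=29
  z=40
  z=120

Final answer: 120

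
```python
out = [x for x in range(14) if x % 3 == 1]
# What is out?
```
Trace:
  x=0
  x=1
  x=2
  x=3
  x=4
  x=5
  x=6
  x=7
  x=8
  x=9
  x=10
  x=11
  x=12
  x=13
  out=[1, 4, 7, 10, 13]

Final answer: [1, 4, 7, 10, 13]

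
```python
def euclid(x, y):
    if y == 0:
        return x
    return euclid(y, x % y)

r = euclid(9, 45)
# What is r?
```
Call trace:
euclid(x=9, y=45)
  euclid(x=45, y=9)
    euclid(x=9, y=0)
    -> return 9
  -> return 9
-> return 9

Final answer: 9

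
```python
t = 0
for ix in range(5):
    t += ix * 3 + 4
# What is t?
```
Trace:
  t=0
  t=4, ix=0
  t=11, ix=1
  t=21, ix=2
  t=34, ix=3
  t=50, ix=4

Final answer: 50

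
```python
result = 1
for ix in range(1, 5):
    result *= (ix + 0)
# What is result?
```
Trace:
  result=1
  result=1, ix=1
  result=2, ix=2
  result=6, ix=3
  result=24, ix=4

Final answer: 24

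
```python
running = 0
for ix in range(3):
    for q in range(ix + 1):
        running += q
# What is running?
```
Trace:
  running=0
  running=0, ix=0, q=0
  running=0, ix=1, q=0
  running=1, ix=1, q=1
  running=1, ix=2, q=0
  running=2, ix=2, q=1
  running=4, ix=2, q=2

Final answer: 4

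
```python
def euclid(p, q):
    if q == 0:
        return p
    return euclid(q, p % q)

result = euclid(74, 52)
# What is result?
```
Call trace:
euclid(p=74, q=52)
  euclid(p=52, q=22)
    euclid(p=22, q=8)
      euclid(p=8, q=6)
        euclid(p=6, q=2)
          euclid(p=2, q=0)
          -> return 2
        -> return 2
      -> return 2
    -> return 2
  -> return 2
-> return 2

Final answer: 2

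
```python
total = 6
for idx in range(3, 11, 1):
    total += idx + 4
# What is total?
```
Trace:
  total=6
  total=13, idx=3
  total=21, idx=4
  total=30, idx=5
  total=40, idx=6
  total=51, idx=7
  total=63, idx=8
  total=76, idx=9
  total=90, idx=10

Final answer: 90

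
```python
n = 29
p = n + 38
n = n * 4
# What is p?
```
Trace:
  n=29
  n=29, p=67
  n=116, p=67

Final answer: 67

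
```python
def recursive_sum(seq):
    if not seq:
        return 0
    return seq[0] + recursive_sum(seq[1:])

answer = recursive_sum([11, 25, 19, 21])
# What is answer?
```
Call trace:
recursive_sum(seq=[11, 25, 19, 21])
  recursive_sum(seq=[25, 19, 21])
    recursive_sum(seq=[19, 21])
      recursive_sum(seq=[21])
        recursive_sum(seq=[])
        -> return 0
      -> return 21
    -> return 40
  -> return 65
-> return 76

Final answer: 76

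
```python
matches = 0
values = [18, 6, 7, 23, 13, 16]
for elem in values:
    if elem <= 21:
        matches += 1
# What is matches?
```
Trace:
  matches=0
  matches=1, elem=18
  matches=2, elem=6
  matches=3, elem=7
  matches=3, elem=23
  matches=4, elem=13
  matches=5, elem=16

Final answer: 5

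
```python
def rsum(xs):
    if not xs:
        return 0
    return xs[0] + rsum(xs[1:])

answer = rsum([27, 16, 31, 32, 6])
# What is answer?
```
Call trace:
rsum(xs=[27, 16, 31, 32, 6])
  rsum(xs=[16, 31, 32, 6])
    rsum(xs=[31, 32, 6])
      rsum(xs=[32, 6])
        rsum(xs=[6])
          rsum(xs=[])
          -> return 0
        -> return 6
      -> return 38
    -> return 69
  -> return 85
-> return 112

Final answer: 112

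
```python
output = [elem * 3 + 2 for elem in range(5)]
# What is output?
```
Trace:
  elem=0
  elem=1
  elem=2
  elem=3
  elem=4
  output=[2, 5, 8, 11, 14]

Final answer: [2, 5, 8, 11, 14]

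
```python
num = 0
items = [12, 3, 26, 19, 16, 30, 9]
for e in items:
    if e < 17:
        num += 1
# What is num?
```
Trace:
  num=0
  num=1, e=12
  num=2, e=3
  num=2, e=26
  num=2, e=19
  num=3, e=16
  num=3, e=30
  num=4, e=9

Final answer: 4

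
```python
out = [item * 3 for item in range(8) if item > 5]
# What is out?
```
Trace:
  item=0
  item=1
  item=2
  item=3
  item=4
  item=5
  item=6
  item=7
  out=[18, 21]

Final answer: [18, 21]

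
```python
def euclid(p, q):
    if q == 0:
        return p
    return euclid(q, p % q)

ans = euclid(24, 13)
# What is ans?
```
Call trace:
euclid(p=24, q=13)
  euclid(p=13, q=11)
    euclid(p=11, q=2)
      euclid(p=2, q=1)
        euclid(p=1, q=0)
        -> return 1
      -> return 1
    -> return 1
  -> return 1
-> return 1

Final answer: 1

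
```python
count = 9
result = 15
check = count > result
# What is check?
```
Trace:
  count=9
  count=9, result=15
  count=9, result=15, check=False

Final answer: False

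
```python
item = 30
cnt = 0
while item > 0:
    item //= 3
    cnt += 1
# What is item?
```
Trace:
  item=30
  item=30, cnt=0
  item=10, cnt=1
  item=3, cnt=2
  item=1, cnt=3
  item=0, cnt=4

Final answer: 0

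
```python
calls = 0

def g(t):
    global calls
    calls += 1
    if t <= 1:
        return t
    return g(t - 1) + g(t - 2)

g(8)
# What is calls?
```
Call trace (a repeated sub-call is expanded the first time; later identical calls just restate its return value):
g(t=8)
  g(t=7)
    g(t=6)
      g(t=5)
        g(t=4)
          g(t=3)
            g(t=2)
              g(t=1)
              -> return 1
              g(t=0)
              -> return 0
            -> return 1
            g(t=1)
            -> return 1
          -> return 2
          g(t=2) -> return 1  (same call as traced above)
        -> return 3
        g(t=3) -> return 2  (same call as traced above)
      -> return 5
      g(t=4) -> return 3  (same call as traced above)
    -> return 8
    g(t=5) -> return 5  (same call as traced above)
  -> return 13
  g(t=6) -> return 8  (same call as traced above)
-> return 21

calls is incremented once per call, so count the calls in each subtree. Let C(t) = number of calls made by g(t).
C(0) = C(1) = 1 (base case, no recursion); C(t) = 1 + C(t - 1) + C(t - 2) otherwise.
C(2) = 1 + C(1) + C(0) = 1 + 1 + 1 = 3
C(3) = 1 + C(2) + C(1) = 1 + 3 + 1 = 5
C(4) = 1 + C(3) + C(2) = 1 + 5 + 3 = 9
C(5) = 1 + C(4) + C(3) = 1 + 9 + 5 = 15
C(6) = 1 + C(5) + C(4) = 1 + 15 + 9 = 25
C(7) = 1 + C(6) + C(5) = 1 + 25 + 15 = 41
C(8) = 1 + C(7) + C(6) = 1 + 41 + 25 = 67
calls = C(8) = 67

Final answer: 67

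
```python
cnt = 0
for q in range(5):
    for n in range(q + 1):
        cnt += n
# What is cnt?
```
Trace:
  cnt=0
  cnt=0, q=0, n=0
  cnt=0, q=1, n=0
  cnt=1, q=1, n=1
  cnt=1, q=2, n=0
  cnt=2, q=2, n=1
  cnt=4, q=2, n=2
  cnt=4, q=3, n=0
  cnt=5, q=3, n=1
  cnt=7, q=3, n=2
  cnt=10, q=3, n=3
  cnt=10, q=4, n=0
  cnt=11, q=4, n=1
  cnt=13, q=4, n=2
  cnt=16, q=4, n=3
  cnt=20, q=4, n=4

Final answer: 20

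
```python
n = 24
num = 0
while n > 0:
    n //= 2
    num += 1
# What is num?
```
Trace:
  n=24
  n=24, num=0
  n=12, num=1
  n=6, num=2
  n=3, num=3
  n=1, num=4
  n=0, num=5

Final answer: 5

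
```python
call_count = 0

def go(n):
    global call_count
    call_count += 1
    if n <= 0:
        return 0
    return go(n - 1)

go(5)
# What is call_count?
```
Call trace:
go(n=5)
  go(n=4)
    go(n=3)
      go(n=2)
        go(n=1)
          go(n=0)
          -> return 0
        -> return 0
      -> return 0
    -> return 0
  -> return 0
-> return 0

call_count is incremented once per call. go is entered once for each n = 5, 4, 3, 2, 1, 0 (the n <= 0 call returns without recursing), i.e. 5 + 1 calls.
call_count = 6

Final answer: 6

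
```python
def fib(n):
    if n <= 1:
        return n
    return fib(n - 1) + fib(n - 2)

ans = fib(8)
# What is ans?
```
Call trace (a repeated sub-call is expanded the first time; later identical calls just restate its return value):
fib(n=8)
  fib(n=7)
    fib(n=6)
      fib(n=5)
        fib(n=4)
          fib(n=3)
            fib(n=2)
              fib(n=1)
              -> return 1
              fib(n=0)
              -> return 0
            -> return 1
            fib(n=1)
            -> return 1
          -> return 2
          fib(n=2) -> return 1  (same call as traced above)
        -> return 3
        fib(n=3) -> return 2  (same call as traced above)
      -> return 5
      fib(n=4) -> return 3  (same call as traced above)
    -> return 8
    fib(n=5) -> return 5  (same call as traced above)
  -> return 13
  fib(n=6) -> return 8  (same call as traced above)
-> return 21

Final answer: 21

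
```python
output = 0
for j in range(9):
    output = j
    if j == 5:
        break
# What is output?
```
Trace:
  output=0
  output=0, j=0
  output=1, j=1
  output=2, j=2
  output=3, j=3
  output=4, j=4
  output=5, j=5

Final answer: 5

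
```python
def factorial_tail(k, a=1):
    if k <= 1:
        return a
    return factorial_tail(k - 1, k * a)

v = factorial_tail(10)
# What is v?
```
Call trace:
factorial_tail(k=10, a=1)
  factorial_tail(k=9, a=10)
    factorial_tail(k=8, a=90)
      factorial_tail(k=7, a=720)
        factorial_tail(k=6, a=5040)
          factorial_tail(k=5, a=30240)
            factorial_tail(k=4, a=151200)
              factorial_tail(k=3, a=604800)
                factorial_tail(k=2, a=1814400)
                  factorial_tail(k=1, a=3628800)
                  -> return 3628800
                -> return 3628800
              -> return 3628800
            -> return 3628800
          -> return 3628800
        -> return 3628800
      -> return 3628800
    -> return 3628800
  -> return 3628800
-> return 3628800

Final answer: 3628800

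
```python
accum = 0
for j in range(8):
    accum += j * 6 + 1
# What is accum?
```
Trace:
  accum=0
  accum=1, j=0
  accum=8, j=1
  accum=21, j=2
  accum=40, j=3
  accum=65, j=4
  accum=96, j=5
  accum=133, j=6
  accum=176, j=7

Final answer: 176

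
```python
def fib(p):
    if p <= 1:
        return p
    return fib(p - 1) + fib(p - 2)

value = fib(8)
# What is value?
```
Call trace (a repeated sub-call is expanded the first time; later identical calls just restate its return value):
fib(p=8)
  fib(p=7)
    fib(p=6)
      fib(p=5)
        fib(p=4)
          fib(p=3)
            fib(p=2)
              fib(p=1)
              -> return 1
              fib(p=0)
              -> return 0
            -> return 1
            fib(p=1)
            -> return 1
          -> return 2
          fib(p=2) -> return 1  (same call as traced above)
        -> return 3
        fib(p=3) -> return 2  (same call as traced above)
      -> return 5
      fib(p=4) -> return 3  (same call as traced above)
    -> return 8
    fib(p=5) -> return 5  (same call as traced above)
  -> return 13
  fib(p=6) -> return 8  (same call as traced above)
-> return 21

Final answer: 21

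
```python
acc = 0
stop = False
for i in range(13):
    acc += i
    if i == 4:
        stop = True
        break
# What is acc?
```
Trace:
  acc=0
  acc=0, stop=False
  acc=0, stop=False, i=0
  acc=1, stop=False, i=1
  acc=3, stop=False, i=2
  acc=6, stop=False, i=3
  acc=10, stop=True, i=4

Final answer: 10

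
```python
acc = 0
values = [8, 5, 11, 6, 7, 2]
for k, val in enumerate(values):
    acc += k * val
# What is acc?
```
Trace:
  acc=0
  acc=0, k=0, val=8
  acc=5, k=1, val=5
  acc=27, k=2, val=11
  acc=45, k=3, val=6
  acc=73, k=4, val=7
  acc=83, k=5, val=2

Final answer: 83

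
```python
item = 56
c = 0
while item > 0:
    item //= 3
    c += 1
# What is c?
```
Trace:
  item=56
  item=56, c=0
  item=18, c=1
  item=6, c=2
  item=2, c=3
  item=0, c=4

Final answer: 4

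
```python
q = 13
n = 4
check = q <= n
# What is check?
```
Trace:
  q=13
  q=13, n=4
  q=13, n=4, check=False

Final answer: False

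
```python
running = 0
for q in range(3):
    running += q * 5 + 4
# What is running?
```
Trace:
  running=0
  running=4, q=0
  running=13, q=1
  running=27, q=2

Final answer: 27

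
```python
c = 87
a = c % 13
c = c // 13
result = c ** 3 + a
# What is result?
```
Trace:
  c=87
  c=87, a=9
  c=6, a=9
  c=6, a=9, result=225

Final answer: 225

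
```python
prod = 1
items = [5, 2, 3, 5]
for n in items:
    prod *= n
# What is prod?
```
Trace:
  prod=1
  prod=5, n=5
  prod=10, n=2
  prod=30, n=3
  prod=150, n=5

Final answer: 150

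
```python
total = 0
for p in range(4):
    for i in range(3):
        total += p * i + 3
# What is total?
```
Trace:
  total=0
  total=3, p=0, i=0
  total=6, p=0, i=1
  total=9, p=0, i=2
  total=12, p=1, i=0
  total=16, p=1, i=1
  total=21, p=1, i=2
  total=24, p=2, i=0
  total=29, p=2, i=1
  total=36, p=2, i=2
  total=39, p=3, i=0
  total=45, p=3, i=1
  total=54, p=3, i=2

Final answer: 54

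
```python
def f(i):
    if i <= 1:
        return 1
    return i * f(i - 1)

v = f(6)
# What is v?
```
Call trace:
f(i=6)
  f(i=5)
    f(i=4)
      f(i=3)
        f(i=2)
          f(i=1)
          -> return 1
        -> return 2
      -> return 6
    -> return 24
  -> return 120
-> return 720

Final answer: 720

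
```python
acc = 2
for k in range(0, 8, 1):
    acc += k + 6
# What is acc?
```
Trace:
  acc=2
  acc=8, k=0
  acc=15, k=1
  acc=23, k=2
  acc=32, k=3
  acc=42, k=4
  acc=53, k=5
  acc=65, k=6
  acc=78, k=7

Final answer: 78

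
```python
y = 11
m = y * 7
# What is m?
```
Trace:
  y=11
  y=11, m=77

Final answer: 77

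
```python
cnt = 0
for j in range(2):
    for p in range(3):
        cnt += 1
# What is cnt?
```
Trace:
  cnt=0
  cnt=1, j=0, p=0
  cnt=2, j=0, p=1
  cnt=3, j=0, p=2
  cnt=4, j=1, p=0
  cnt=5, j=1, p=1
  cnt=6, j=1, p=2

Final answer: 6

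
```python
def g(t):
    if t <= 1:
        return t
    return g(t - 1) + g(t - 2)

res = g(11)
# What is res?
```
Call trace (a repeated sub-call is expanded the first time; later identical calls just restate its return value):
g(t=11)
  g(t=10)
    g(t=9)
      g(t=8)
        g(t=7)
          g(t=6)
            g(t=5)
              g(t=4)
                g(t=3)
                  g(t=2)
                    g(t=1)
                    -> return 1
                    g(t=0)
                    -> return 0
                  -> return 1
                  g(t=1)
                  -> return 1
                -> return 2
                g(t=2) -> return 1  (same call as traced above)
              -> return 3
              g(t=3) -> return 2  (same call as traced above)
            -> return 5
            g(t=4) -> return 3  (same call as traced above)
          -> return 8
          g(t=5) -> return 5  (same call as traced above)
        -> return 13
        g(t=6) -> return 8  (same call as traced above)
      -> return 21
      g(t=7) -> return 13  (same call as traced above)
    -> return 34
    g(t=8) -> return 21  (same call as traced above)
  -> return 55
  g(t=9) -> return 34  (same call as traced above)
-> return 89

Final answer: 89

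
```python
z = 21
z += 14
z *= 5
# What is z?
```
Trace:
  z=21
  z=35
  z=175

Final answer: 175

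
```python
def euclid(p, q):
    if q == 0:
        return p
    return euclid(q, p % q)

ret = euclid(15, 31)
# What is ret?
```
Call trace:
euclid(p=15, q=31)
  euclid(p=31, q=15)
    euclid(p=15, q=1)
      euclid(p=1, q=0)
      -> return 1
    -> return 1
  -> return 1
-> return 1

Final answer: 1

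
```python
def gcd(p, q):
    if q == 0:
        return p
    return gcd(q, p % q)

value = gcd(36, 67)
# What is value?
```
Call trace:
gcd(p=36, q=67)
  gcd(p=67, q=36)
    gcd(p=36, q=31)
      gcd(p=31, q=5)
        gcd(p=5, q=1)
          gcd(p=1, q=0)
          -> return 1
        -> return 1
      -> return 1
    -> return 1
  -> return 1
-> return 1

Final answer: 1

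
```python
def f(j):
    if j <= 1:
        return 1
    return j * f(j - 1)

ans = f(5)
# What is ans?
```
Call trace:
f(j=5)
  f(j=4)
    f(j=3)
      f(j=2)
        f(j=1)
        -> return 1
      -> return 2
    -> return 6
  -> return 24
-> return 120

Final answer: 120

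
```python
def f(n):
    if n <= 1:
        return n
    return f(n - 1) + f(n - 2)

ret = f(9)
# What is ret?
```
Call trace (a repeated sub-call is expanded the first time; later identical calls just restate its return value):
f(n=9)
  f(n=8)
    f(n=7)
      f(n=6)
        f(n=5)
          f(n=4)
            f(n=3)
              f(n=2)
                f(n=1)
                -> return 1
                f(n=0)
                -> return 0
              -> return 1
              f(n=1)
              -> return 1
            -> return 2
            f(n=2) -> return 1  (same call as traced above)
          -> return 3
          f(n=3) -> return 2  (same call as traced above)
        -> return 5
        f(n=4) -> return 3  (same call as traced above)
      -> return 8
      f(n=5) -> return 5  (same call as traced above)
    -> return 13
    f(n=6) -> return 8  (same call as traced above)
  -> return 21
  f(n=7) -> return 13  (same call as traced above)
-> return 34

Final answer: 34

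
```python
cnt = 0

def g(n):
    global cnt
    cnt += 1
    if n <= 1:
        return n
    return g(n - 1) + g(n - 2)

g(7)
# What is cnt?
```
Call trace (a repeated sub-call is expanded the first time; later identical calls just restate its return value):
g(n=7)
  g(n=6)
    g(n=5)
      g(n=4)
        g(n=3)
          g(n=2)
            g(n=1)
            -> return 1
            g(n=0)
            -> return 0
          -> return 1
          g(n=1)
          -> return 1
        -> return 2
        g(n=2) -> return 1  (same call as traced above)
      -> return 3
      g(n=3) -> return 2  (same call as traced above)
    -> return 5
    g(n=4) -> return 3  (same call as traced above)
  -> return 8
  g(n=5) -> return 5  (same call as traced above)
-> return 13

cnt is incremented once per call, so count the calls in each subtree. Let C(n) = number of calls made by g(n).
C(0) = C(1) = 1 (base case, no recursion); C(n) = 1 + C(n - 1) + C(n - 2) otherwise.
C(2) = 1 + C(1) + C(0) = 1 + 1 + 1 = 3
C(3) = 1 + C(2) + C(1) = 1 + 3 + 1 = 5
C(4) = 1 + C(3) + C(2) = 1 + 5 + 3 = 9
C(5) = 1 + C(4) + C(3) = 1 + 9 + 5 = 15
C(6) = 1 + C(5) + C(4) = 1 + 15 + 9 = 25
C(7) = 1 + C(6) + C(5) = 1 + 25 + 15 = 41
cnt = C(7) = 41

Final answer: 41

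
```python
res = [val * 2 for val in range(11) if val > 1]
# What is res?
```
Trace:
  val=0
  val=1
  val=2
  val=3
  val=4
  val=5
  val=6
  val=7
  val=8
  val=9
  val=10
  res=[4, 6, 8, 10, 12, 14, 16, 18, 20]

Final answer: [4, 6, 8, 10, 12, 14, 16, 18, 20]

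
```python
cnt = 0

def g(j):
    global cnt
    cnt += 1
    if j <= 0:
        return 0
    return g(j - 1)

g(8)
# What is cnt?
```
Call trace:
g(j=8)
  g(j=7)
    g(j=6)
      g(j=5)
        g(j=4)
          g(j=3)
            g(j=2)
              g(j=1)
                g(j=0)
                -> return 0
              -> return 0
            -> return 0
          -> return 0
        -> return 0
      -> return 0
    -> return 0
  -> return 0
-> return 0

cnt is incremented once per call. g is entered once for each j = 8, 7, 6, 5, 4, 3, 2, 1, 0 (the j <= 0 call returns without recursing), i.e. 8 + 1 calls.
cnt = 9

Final answer: 9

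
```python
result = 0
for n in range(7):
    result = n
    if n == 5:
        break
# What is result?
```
Trace:
  result=0
  result=0, n=0
  result=1, n=1
  result=2, n=2
  result=3, n=3
  result=4, n=4
  result=5, n=5

Final answer: 5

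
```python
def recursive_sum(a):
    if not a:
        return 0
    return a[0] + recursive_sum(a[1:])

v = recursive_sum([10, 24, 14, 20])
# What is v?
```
Call trace:
recursive_sum(a=[10, 24, 14, 20])
  recursive_sum(a=[24, 14, 20])
    recursive_sum(a=[14, 20])
      recursive_sum(a=[20])
        recursive_sum(a=[])
        -> return 0
      -> return 20
    -> return 34
  -> return 58
-> return 68

Final answer: 68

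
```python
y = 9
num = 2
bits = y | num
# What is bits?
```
Trace:
  y=9
  y=9, num=2
  y=9, num=2, bits=11

Final answer: 11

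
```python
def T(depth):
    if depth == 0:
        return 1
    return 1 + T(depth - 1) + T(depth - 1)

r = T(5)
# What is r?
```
Call trace (a repeated sub-call is expanded the first time; later identical calls just restate its return value):
T(depth=5)
  T(depth=4)
    T(depth=3)
      T(depth=2)
        T(depth=1)
          T(depth=0)
          -> return 1
          T(depth=0)
          -> return 1
        -> return 3
        T(depth=1) -> return 3  (same call as traced above)
      -> return 7
      T(depth=2) -> return 7  (same call as traced above)
    -> return 15
    T(depth=3) -> return 15  (same call as traced above)
  -> return 31
  T(depth=4) -> return 31  (same call as traced above)
-> return 63

Final answer: 63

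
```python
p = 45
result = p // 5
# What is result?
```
Trace:
  p=45
  p=45, result=9

Final answer: 9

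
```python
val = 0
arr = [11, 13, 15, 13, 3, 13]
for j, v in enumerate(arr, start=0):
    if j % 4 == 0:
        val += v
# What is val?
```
Trace:
  val=0
  val=11, j=0, v=11
  val=11, j=1, v=13
  val=11, j=2, v=15
  val=11, j=3, v=13
  val=14, j=4, v=3
  val=14, j=5, v=13

Final answer: 14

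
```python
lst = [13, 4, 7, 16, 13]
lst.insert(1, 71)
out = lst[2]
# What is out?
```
Trace:
  lst=[13, 4, 7, 16, 13]
  lst=[13, 71, 4, 7, 16, 13]
  lst=[13, 71, 4, 7, 16, 13], out=4

Final answer: 4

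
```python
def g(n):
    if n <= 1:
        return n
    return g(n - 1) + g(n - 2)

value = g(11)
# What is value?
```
Call trace (a repeated sub-call is expanded the first time; later identical calls just restate its return value):
g(n=11)
  g(n=10)
    g(n=9)
      g(n=8)
        g(n=7)
          g(n=6)
            g(n=5)
              g(n=4)
                g(n=3)
                  g(n=2)
                    g(n=1)
                    -> return 1
                    g(n=0)
                    -> return 0
                  -> return 1
                  g(n=1)
                  -> return 1
                -> return 2
                g(n=2) -> return 1  (same call as traced above)
              -> return 3
              g(n=3) -> return 2  (same call as traced above)
            -> return 5
            g(n=4) -> return 3  (same call as traced above)
          -> return 8
          g(n=5) -> return 5  (same call as traced above)
        -> return 13
        g(n=6) -> return 8  (same call as traced above)
      -> return 21
      g(n=7) -> return 13  (same call as traced above)
    -> return 34
    g(n=8) -> return 21  (same call as traced above)
  -> return 55
  g(n=9) -> return 34  (same call as traced above)
-> return 89

Final answer: 89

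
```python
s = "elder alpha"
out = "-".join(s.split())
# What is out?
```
Trace:
  s='elder alpha'
  s='elder alpha', out='elder-alpha'

Final answer: 'elder-alpha'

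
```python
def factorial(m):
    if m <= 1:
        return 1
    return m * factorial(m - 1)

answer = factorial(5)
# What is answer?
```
Call trace:
factorial(m=5)
  factorial(m=4)
    factorial(m=3)
      factorial(m=2)
        factorial(m=1)
        -> return 1
      -> return 2
    -> return 6
  -> return 24
-> return 120

Final answer: 120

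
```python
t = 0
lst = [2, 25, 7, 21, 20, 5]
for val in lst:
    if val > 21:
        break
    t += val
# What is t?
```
Trace:
  t=0
  t=2, val=2
  t=2, val=25

Final answer: 2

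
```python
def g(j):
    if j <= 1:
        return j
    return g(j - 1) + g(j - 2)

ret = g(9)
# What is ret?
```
Call trace (a repeated sub-call is expanded the first time; later identical calls just restate its return value):
g(j=9)
  g(j=8)
    g(j=7)
      g(j=6)
        g(j=5)
          g(j=4)
            g(j=3)
              g(j=2)
                g(j=1)
                -> return 1
                g(j=0)
                -> return 0
              -> return 1
              g(j=1)
              -> return 1
            -> return 2
            g(j=2) -> return 1  (same call as traced above)
          -> return 3
          g(j=3) -> return 2  (same call as traced above)
        -> return 5
        g(j=4) -> return 3  (same call as traced above)
      -> return 8
      g(j=5) -> return 5  (same call as traced above)
    -> return 13
    g(j=6) -> return 8  (same call as traced above)
  -> return 21
  g(j=7) -> return 13  (same call as traced above)
-> return 34

Final answer: 34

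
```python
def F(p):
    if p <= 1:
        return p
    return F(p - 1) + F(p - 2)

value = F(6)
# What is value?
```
Call trace (a repeated sub-call is expanded the first time; later identical calls just restate its return value):
F(p=6)
  F(p=5)
    F(p=4)
      F(p=3)
        F(p=2)
          F(p=1)
          -> return 1
          F(p=0)
          -> return 0
        -> return 1
        F(p=1)
        -> return 1
      -> return 2
      F(p=2) -> return 1  (same call as traced above)
    -> return 3
    F(p=3) -> return 2  (same call as traced above)
  -> return 5
  F(p=4) -> return 3  (same call as traced above)
-> return 8

Final answer: 8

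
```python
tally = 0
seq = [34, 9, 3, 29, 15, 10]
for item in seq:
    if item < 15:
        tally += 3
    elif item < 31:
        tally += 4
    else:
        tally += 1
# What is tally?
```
Trace:
  tally=0
  tally=1, item=34
  tally=4, item=9
  tally=7, item=3
  tally=11, item=29
  tally=15, item=15
  tally=18, item=10

Final answer: 18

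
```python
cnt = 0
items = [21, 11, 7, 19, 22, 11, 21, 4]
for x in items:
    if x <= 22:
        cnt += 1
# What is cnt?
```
Trace:
  cnt=0
  cnt=1, x=21
  cnt=2, x=11
  cnt=3, x=7
  cnt=4, x=19
  cnt=5, x=22
  cnt=6, x=11
  cnt=7, x=21
  cnt=8, x=4

Final answer: 8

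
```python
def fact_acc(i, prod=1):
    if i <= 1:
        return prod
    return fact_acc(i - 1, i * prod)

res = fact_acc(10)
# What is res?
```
Call trace:
fact_acc(i=10, prod=1)
  fact_acc(i=9, prod=10)
    fact_acc(i=8, prod=90)
      fact_acc(i=7, prod=720)
        fact_acc(i=6, prod=5040)
          fact_acc(i=5, prod=30240)
            fact_acc(i=4, prod=151200)
              fact_acc(i=3, prod=604800)
                fact_acc(i=2, prod=1814400)
                  fact_acc(i=1, prod=3628800)
                  -> return 3628800
                -> return 3628800
              -> return 3628800
            -> return 3628800
          -> return 3628800
        -> return 3628800
      -> return 3628800
    -> return 3628800
  -> return 3628800
-> return 3628800

Final answer: 3628800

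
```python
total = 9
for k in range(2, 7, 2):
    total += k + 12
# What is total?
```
Trace:
  total=9
  total=23, k=2
  total=39, k=4
  total=57, k=6

Final answer: 57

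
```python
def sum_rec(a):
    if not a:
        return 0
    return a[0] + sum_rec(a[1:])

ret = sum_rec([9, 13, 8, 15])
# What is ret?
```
Call trace:
sum_rec(a=[9, 13, 8, 15])
  sum_rec(a=[13, 8, 15])
    sum_rec(a=[8, 15])
      sum_rec(a=[15])
        sum_rec(a=[])
        -> return 0
      -> return 15
    -> return 23
  -> return 36
-> return 45

Final answer: 45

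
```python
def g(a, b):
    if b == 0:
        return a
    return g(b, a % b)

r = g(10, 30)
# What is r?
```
Call trace:
g(a=10, b=30)
  g(a=30, b=10)
    g(a=10, b=0)
    -> return 10
  -> return 10
-> return 10

Final answer: 10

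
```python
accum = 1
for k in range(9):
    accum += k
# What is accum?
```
Trace:
  accum=1
  accum=1, k=0
  accum=2, k=1
  accum=4, k=2
  accum=7, k=3
  accum=11, k=4
  accum=16, k=5
  accum=22, k=6
  accum=29, k=7
  accum=37, k=8

Final answer: 37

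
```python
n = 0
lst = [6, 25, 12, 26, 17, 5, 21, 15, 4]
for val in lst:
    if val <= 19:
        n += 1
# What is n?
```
Trace:
  n=0
  n=1, val=6
  n=1, val=25
  n=2, val=12
  n=2, val=26
  n=3, val=17
  n=4, val=5
  n=4, val=21
  n=5, val=15
  n=6, val=4

Final answer: 6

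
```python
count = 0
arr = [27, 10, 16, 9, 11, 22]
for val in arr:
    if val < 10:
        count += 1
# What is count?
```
Trace:
  count=0
  count=0, val=27
  count=0, val=10
  count=0, val=16
  count=1, val=9
  count=1, val=11
  count=1, val=22

Final answer: 1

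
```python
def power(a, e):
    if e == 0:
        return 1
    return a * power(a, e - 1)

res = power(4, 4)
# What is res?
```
Call trace:
power(a=4, e=4)
  power(a=4, e=3)
    power(a=4, e=2)
      power(a=4, e=1)
        power(a=4, e=0)
        -> return 1
      -> return 4
    -> return 16
  -> return 64
-> return 256

Final answer: 256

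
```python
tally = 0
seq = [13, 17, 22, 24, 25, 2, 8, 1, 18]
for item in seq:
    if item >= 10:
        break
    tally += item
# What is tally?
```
Trace:
  tally=0
  tally=0, item=13

Final answer: 0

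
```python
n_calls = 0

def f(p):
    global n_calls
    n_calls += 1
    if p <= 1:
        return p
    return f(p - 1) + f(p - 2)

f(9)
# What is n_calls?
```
Call trace (a repeated sub-call is expanded the first time; later identical calls just restate its return value):
f(p=9)
  f(p=8)
    f(p=7)
      f(p=6)
        f(p=5)
          f(p=4)
            f(p=3)
              f(p=2)
                f(p=1)
                -> return 1
                f(p=0)
                -> return 0
              -> return 1
              f(p=1)
              -> return 1
            -> return 2
            f(p=2) -> return 1  (same call as traced above)
          -> return 3
          f(p=3) -> return 2  (same call as traced above)
        -> return 5
        f(p=4) -> return 3  (same call as traced above)
      -> return 8
      f(p=5) -> return 5  (same call as traced above)
    -> return 13
    f(p=6) -> return 8  (same call as traced above)
  -> return 21
  f(p=7) -> return 13  (same call as traced above)
-> return 34

n_calls is incremented once per call, so count the calls in each subtree. Let C(p) = number of calls made by f(p).
C(0) = C(1) = 1 (base case, no recursion); C(p) = 1 + C(p - 1) + C(p - 2) otherwise.
C(2) = 1 + C(1) + C(0) = 1 + 1 + 1 = 3
C(3) = 1 + C(2) + C(1) = 1 + 3 + 1 = 5
C(4) = 1 + C(3) + C(2) = 1 + 5 + 3 = 9
C(5) = 1 + C(4) + C(3) = 1 + 9 + 5 = 15
C(6) = 1 + C(5) + C(4) = 1 + 15 + 9 = 25
C(7) = 1 + C(6) + C(5) = 1 + 25 + 15 = 41
C(8) = 1 + C(7) + C(6) = 1 + 41 + 25 = 67
C(9) = 1 + C(8) + C(7) = 1 + 67 + 41 = 109
n_calls = C(9) = 109

Final answer: 109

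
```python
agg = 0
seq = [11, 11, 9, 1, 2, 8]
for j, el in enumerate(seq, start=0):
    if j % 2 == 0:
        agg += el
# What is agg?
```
Trace:
  agg=0
  agg=11, j=0, el=11
  agg=11, j=1, el=11
  agg=20, j=2, el=9
  agg=20, j=3, el=1
  agg=22, j=4, el=2
  agg=22, j=5, el=8

Final answer: 22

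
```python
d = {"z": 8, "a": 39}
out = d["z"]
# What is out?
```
Trace:
  d={'z': 8, 'a': 39}
  d={'z': 8, 'a': 39}, out=8

Final answer: 8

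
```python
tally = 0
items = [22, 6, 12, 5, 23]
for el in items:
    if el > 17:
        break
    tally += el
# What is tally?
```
Trace:
  tally=0
  tally=0, el=22

Final answer: 0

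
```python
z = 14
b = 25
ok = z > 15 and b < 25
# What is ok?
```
Trace:
  z=14
  z=14, b=25
  z=14, b=25, ok=False

Final answer: False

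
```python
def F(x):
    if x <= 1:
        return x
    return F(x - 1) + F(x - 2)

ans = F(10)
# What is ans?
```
Call trace (a repeated sub-call is expanded the first time; later identical calls just restate its return value):
F(x=10)
  F(x=9)
    F(x=8)
      F(x=7)
        F(x=6)
          F(x=5)
            F(x=4)
              F(x=3)
                F(x=2)
                  F(x=1)
                  -> return 1
                  F(x=0)
                  -> return 0
                -> return 1
                F(x=1)
                -> return 1
              -> return 2
              F(x=2) -> return 1  (same call as traced above)
            -> return 3
            F(x=3) -> return 2  (same call as traced above)
          -> return 5
          F(x=4) -> return 3  (same call as traced above)
        -> return 8
        F(x=5) -> return 5  (same call as traced above)
      -> return 13
      F(x=6) -> return 8  (same call as traced above)
    -> return 21
    F(x=7) -> return 13  (same call as traced above)
  -> return 34
  F(x=8) -> return 21  (same call as traced above)
-> return 55

Final answer: 55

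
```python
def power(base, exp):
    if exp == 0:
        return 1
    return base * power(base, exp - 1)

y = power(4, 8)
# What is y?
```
Call trace:
power(base=4, exp=8)
  power(base=4, exp=7)
    power(base=4, exp=6)
      power(base=4, exp=5)
        power(base=4, exp=4)
          power(base=4, exp=3)
            power(base=4, exp=2)
              power(base=4, exp=1)
                power(base=4, exp=0)
                -> return 1
              -> return 4
            -> return 16
          -> return 64
        -> return 256
      -> return 1024
    -> return 4096
  -> return 16384
-> return 65536

Final answer: 65536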